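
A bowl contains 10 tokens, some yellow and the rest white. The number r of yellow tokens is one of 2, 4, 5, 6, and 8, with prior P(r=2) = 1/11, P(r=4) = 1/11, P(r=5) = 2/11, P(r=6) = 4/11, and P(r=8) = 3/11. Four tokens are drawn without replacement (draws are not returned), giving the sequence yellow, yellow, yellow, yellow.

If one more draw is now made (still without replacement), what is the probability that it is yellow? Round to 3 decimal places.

0.575

For each hypothesis, P(data | H) works out to: P(data | r = 2) = (2/10)(1/9)(0/8) = 0; P(data | r = 4) = (4/10)(3/9)(2/8)(1/7) = 0.0047619; P(data | r = 5) = (5/10)(4/9)(3/8)(2/7) = 0.02381; P(data | r = 6) = (6/10)(5/9)(4/8)(3/7) = 0.071429; P(data | r = 8) = (8/10)(7/9)(6/8)(5/7) = 0.33333.
Multiplying each by its prior: 1/11 · 0 = 0, 1/11 · 0.0047619 = 0.0004329, 2/11 · 0.02381 = 0.004329, 4/11 · 0.071429 = 0.025974, 3/11 · 0.33333 = 0.090909; these sum to 0.12165.
Dividing through by the total gives posterior P(r = 2 | data) = 0, P(r = 4 | data) = 0.0035587, P(r = 5 | data) = 0.035587, P(r = 6 | data) = 0.21352, P(r = 8 | data) = 0.74733.
So P(yellow next | data) = Σ P(yellow next | H) P(H | data) = (0)(0.0035587) + (1/6)(0.035587) + (1/3)(0.21352) + (2/3)(0.74733) = 0.57533.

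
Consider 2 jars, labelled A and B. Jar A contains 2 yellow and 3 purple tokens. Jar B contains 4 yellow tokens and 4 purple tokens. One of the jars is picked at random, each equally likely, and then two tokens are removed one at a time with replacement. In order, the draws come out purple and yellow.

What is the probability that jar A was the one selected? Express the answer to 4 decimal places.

Compute the likelihood of the observed sequence for each case: P(data | jar A) = (3/5)(2/5) = 6/25; P(data | jar B) = (4/8)(4/8) = 1/4.
Weighting by the prior gives 1/2 · 6/25 = 3/25, 1/2 · 1/4 = 1/8; with total 49/200.
Therefore the posterior P(jar A | data) = (3/25) / (49/200) = 24/49.

0.4898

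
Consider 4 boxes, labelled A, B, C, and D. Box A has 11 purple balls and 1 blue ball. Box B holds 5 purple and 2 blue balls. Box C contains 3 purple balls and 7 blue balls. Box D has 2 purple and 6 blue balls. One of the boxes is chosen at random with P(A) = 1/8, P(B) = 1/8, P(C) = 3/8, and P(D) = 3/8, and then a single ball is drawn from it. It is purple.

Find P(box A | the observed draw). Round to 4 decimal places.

0.2794

Compute the likelihood of this draw for each case: P(data | box A) = (11/12) = 0.91667; P(data | box B) = (5/7) = 0.71429; P(data | box C) = (3/10) = 0.3; P(data | box D) = (2/8) = 0.25.
The prior-weighted likelihoods are 1/8 · 0.91667 = 0.11458, 1/8 · 0.71429 = 0.089286, 3/8 · 0.3 = 0.1125, 3/8 · 0.25 = 0.09375; these sum to 0.41012.
So P(box A | data) = (0.11458) / (0.41012) = 0.27939.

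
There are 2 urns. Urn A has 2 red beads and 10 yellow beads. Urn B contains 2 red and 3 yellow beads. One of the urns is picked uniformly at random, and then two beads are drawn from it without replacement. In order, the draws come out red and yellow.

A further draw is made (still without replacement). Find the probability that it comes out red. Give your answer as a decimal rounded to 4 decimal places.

Under each hypothesis, the probability of the observed sequence is: P(data | urn A) = (2/12)(10/11) = 5/33; P(data | urn B) = (2/5)(3/4) = 3/10.
Weighting by the prior gives 1/2 · 5/33 = 5/66, 1/2 · 3/10 = 3/20; summing to 149/660.
Normalising, the posterior is P(urn A | data) = 50/149, P(urn B | data) = 99/149.
So P(red next | data) = Σ P(red next | H) P(H | data) = (1/10)(50/149) + (1/3)(99/149) = 38/149.

0.2550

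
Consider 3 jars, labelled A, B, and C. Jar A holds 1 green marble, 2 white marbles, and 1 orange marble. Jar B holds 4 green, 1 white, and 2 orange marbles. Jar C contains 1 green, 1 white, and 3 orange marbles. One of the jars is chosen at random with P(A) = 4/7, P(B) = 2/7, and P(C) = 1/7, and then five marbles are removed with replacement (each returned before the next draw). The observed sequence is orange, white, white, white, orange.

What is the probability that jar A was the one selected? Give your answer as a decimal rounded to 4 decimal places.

Compute the likelihood of the observed sequence for each case: P(data | jar A) = (1/4)(2/4)(2/4)(2/4)(1/4) = 0.0078125; P(data | jar B) = (2/7)(1/7)(1/7)(1/7)(2/7) = 0.000238; P(data | jar C) = (3/5)(1/5)(1/5)(1/5)(3/5) = 0.00288.
Multiplying each by its prior: 4/7 · 0.0078125 = 0.0044643, 2/7 · 0.000238 = 6.7999e-05, 1/7 · 0.00288 = 0.00041143; with total 0.0049437.
So P(jar A | data) = (0.0044643) / (0.0049437) = 0.90302.

0.9030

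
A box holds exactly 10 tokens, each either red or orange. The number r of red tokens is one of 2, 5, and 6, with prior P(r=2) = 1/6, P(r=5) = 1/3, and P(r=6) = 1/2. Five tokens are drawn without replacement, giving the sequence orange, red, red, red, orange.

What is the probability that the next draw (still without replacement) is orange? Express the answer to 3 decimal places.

The likelihood of the observed sequence under each hypothesis: P(data | r = 2) = (8/10)(2/9)(1/8)(0/7) = 0; P(data | r = 5) = (5/10)(5/9)(4/8)(3/7)(4/6) = 5/126; P(data | r = 6) = (4/10)(6/9)(5/8)(4/7)(3/6) = 1/21.
Weighting by the prior gives 1/6 · 0 = 0, 1/3 · 5/126 = 5/378, 1/2 · 1/21 = 1/42; summing to 1/27.
Dividing through by the total gives posterior P(r = 2 | data) = 0, P(r = 5 | data) = 5/14, P(r = 6 | data) = 9/14.
The predictive probability is P(orange next | data) = (3/5)(5/14) + (2/5)(9/14) = 33/70.

0.471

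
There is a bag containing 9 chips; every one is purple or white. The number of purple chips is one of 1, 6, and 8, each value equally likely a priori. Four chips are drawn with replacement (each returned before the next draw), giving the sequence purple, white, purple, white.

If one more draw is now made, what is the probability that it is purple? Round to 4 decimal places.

For each hypothesis, P(data | H) works out to: P(data | r = 1) = (1/9)(8/9)(1/9)(8/9) = 0.0097546; P(data | r = 6) = (6/9)(3/9)(6/9)(3/9) = 0.049383; P(data | r = 8) = (8/9)(1/9)(8/9)(1/9) = 0.0097546.
Weighting by the prior gives 1/3 · 0.0097546 = 0.0032515, 1/3 · 0.049383 = 0.016461, 1/3 · 0.0097546 = 0.0032515; summing to 0.022964.
The posterior is then P(r = 1 | data) = 0.14159, P(r = 6 | data) = 0.71681, P(r = 8 | data) = 0.14159.
Averaging over the posterior, P(purple next | data) = (1/9)(0.14159) + (2/3)(0.71681) + (8/9)(0.14159) = 0.61947.

0.6195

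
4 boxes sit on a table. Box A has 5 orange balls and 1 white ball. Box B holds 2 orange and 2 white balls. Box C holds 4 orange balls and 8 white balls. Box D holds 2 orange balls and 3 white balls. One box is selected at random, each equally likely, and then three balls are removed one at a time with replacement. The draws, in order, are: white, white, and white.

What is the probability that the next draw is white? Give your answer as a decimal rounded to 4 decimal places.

0.6082

Compute the likelihood of the observed sequence for each case: P(data | box A) = (1/6)(1/6)(1/6) = 0.0046296; P(data | box B) = (2/4)(2/4)(2/4) = 0.125; P(data | box C) = (8/12)(8/12)(8/12) = 0.2963; P(data | box D) = (3/5)(3/5)(3/5) = 0.216.
Weighting by the prior gives 1/4 · 0.0046296 = 0.0011574, 1/4 · 0.125 = 0.03125, 1/4 · 0.2963 = 0.074074, 1/4 · 0.216 = 0.054; these sum to 0.16048.
Dividing through by the total gives posterior P(box A | data) = 0.0072121, P(box B | data) = 0.19473, P(box C | data) = 0.46157, P(box D | data) = 0.33649.
So P(white next | data) = Σ P(white next | H) P(H | data) = (1/6)(0.0072121) + (1/2)(0.19473) + (2/3)(0.46157) + (3/5)(0.33649) = 0.60817.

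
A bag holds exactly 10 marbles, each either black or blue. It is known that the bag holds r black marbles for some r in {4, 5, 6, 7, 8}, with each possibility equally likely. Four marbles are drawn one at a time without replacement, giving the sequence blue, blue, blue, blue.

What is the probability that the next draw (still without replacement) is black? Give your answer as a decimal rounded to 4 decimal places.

For each hypothesis, P(data | H) works out to: P(data | r = 4) = (6/10)(5/9)(4/8)(3/7) = 0.071429; P(data | r = 5) = (5/10)(4/9)(3/8)(2/7) = 0.02381; P(data | r = 6) = (4/10)(3/9)(2/8)(1/7) = 0.0047619; P(data | r = 7) = (3/10)(2/9)(1/8)(0/7) = 0; P(data | r = 8) = (2/10)(1/9)(0/8) = 0.
The prior-weighted likelihoods are 1/5 · 0.071429 = 0.014286, 1/5 · 0.02381 = 0.0047619, 1/5 · 0.0047619 = 0.00095238, 1/5 · 0 = 0, 1/5 · 0 = 0; these sum to 0.02.
The posterior is then P(r = 4 | data) = 0.71429, P(r = 5 | data) = 0.2381, P(r = 6 | data) = 0.047619, P(r = 7 | data) = 0, P(r = 8 | data) = 0.
The predictive probability is P(black next | data) = (2/3)(0.71429) + (5/6)(0.2381) + (1)(0.047619) = 0.72222.

0.7222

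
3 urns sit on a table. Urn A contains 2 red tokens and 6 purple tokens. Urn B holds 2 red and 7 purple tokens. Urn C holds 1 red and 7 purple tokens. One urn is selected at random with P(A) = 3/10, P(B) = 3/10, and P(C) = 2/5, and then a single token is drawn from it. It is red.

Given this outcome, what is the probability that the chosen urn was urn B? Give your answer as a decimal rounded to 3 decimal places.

0.348

Compute the likelihood of this draw for each case: P(data | urn A) = (2/8) = 1/4; P(data | urn B) = (2/9) = 2/9; P(data | urn C) = (1/8) = 1/8.
Multiplying each by its prior: 3/10 · 1/4 = 3/40, 3/10 · 2/9 = 1/15, 2/5 · 1/8 = 1/20; summing to 23/120.
By Bayes' rule, P(urn B | data) = (1/15) / (23/120) = 8/23.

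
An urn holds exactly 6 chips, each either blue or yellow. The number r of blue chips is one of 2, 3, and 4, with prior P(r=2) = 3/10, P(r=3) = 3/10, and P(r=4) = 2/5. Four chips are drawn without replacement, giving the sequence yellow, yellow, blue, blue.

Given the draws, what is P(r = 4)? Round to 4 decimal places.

The likelihood of the observed sequence under each hypothesis: P(data | r = 2) = (4/6)(3/5)(2/4)(1/3) = 1/15; P(data | r = 3) = (3/6)(2/5)(3/4)(2/3) = 1/10; P(data | r = 4) = (2/6)(1/5)(4/4)(3/3) = 1/15.
The prior-weighted likelihoods are 3/10 · 1/15 = 1/50, 3/10 · 1/10 = 3/100, 2/5 · 1/15 = 2/75; these sum to 23/300.
Therefore the posterior P(r = 4 | data) = (2/75) / (23/300) = 8/23.

0.3478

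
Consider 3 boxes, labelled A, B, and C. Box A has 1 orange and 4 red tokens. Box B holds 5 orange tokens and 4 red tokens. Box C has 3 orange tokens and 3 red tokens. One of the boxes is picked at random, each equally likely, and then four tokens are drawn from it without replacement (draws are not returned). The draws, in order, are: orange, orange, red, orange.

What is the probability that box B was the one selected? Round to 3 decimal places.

The likelihood of the observed sequence under each hypothesis: P(data | box A) = (1/5)(0/4) = 0; P(data | box B) = (5/9)(4/8)(4/7)(3/6) = 0.079365; P(data | box C) = (3/6)(2/5)(3/4)(1/3) = 0.05.
Weighting by the prior gives 1/3 · 0 = 0, 1/3 · 0.079365 = 0.026455, 1/3 · 0.05 = 0.016667; these sum to 0.043122.
By Bayes' rule, P(box B | data) = (0.026455) / (0.043122) = 0.6135.

0.613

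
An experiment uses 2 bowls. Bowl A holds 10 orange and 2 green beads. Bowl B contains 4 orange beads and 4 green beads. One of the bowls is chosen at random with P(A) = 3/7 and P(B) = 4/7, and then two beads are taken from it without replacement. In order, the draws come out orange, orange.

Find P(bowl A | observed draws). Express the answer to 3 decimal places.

The likelihood of the observed sequence under each hypothesis: P(data | bowl A) = (10/12)(9/11) = 0.68182; P(data | bowl B) = (4/8)(3/7) = 0.21429.
The prior-weighted likelihoods are 3/7 · 0.68182 = 0.29221, 4/7 · 0.21429 = 0.12245; summing to 0.41466.
Hence P(bowl A | data) = (0.29221) / (0.41466) = 0.7047.

0.705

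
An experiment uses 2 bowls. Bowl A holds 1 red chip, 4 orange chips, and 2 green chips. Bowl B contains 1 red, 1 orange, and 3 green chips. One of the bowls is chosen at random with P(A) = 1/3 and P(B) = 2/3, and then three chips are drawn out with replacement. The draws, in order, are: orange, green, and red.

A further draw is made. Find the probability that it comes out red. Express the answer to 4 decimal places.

0.1813

For each hypothesis, P(data | H) works out to: P(data | bowl A) = (4/7)(2/7)(1/7) = 0.023324; P(data | bowl B) = (1/5)(3/5)(1/5) = 0.024.
The prior-weighted likelihoods are 1/3 · 0.023324 = 0.0077745, 2/3 · 0.024 = 0.016; summing to 0.023775.
Normalising, the posterior is P(bowl A | data) = 0.32701, P(bowl B | data) = 0.67299.
Averaging over the posterior, P(red next | data) = (1/7)(0.32701) + (1/5)(0.67299) = 0.18131.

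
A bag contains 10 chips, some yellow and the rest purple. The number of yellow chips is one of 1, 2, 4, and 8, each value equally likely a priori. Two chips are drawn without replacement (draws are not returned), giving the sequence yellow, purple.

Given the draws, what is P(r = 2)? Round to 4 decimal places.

0.2462

The likelihood of the observed sequence under each hypothesis: P(data | r = 1) = (1/10)(9/9) = 1/10; P(data | r = 2) = (2/10)(8/9) = 8/45; P(data | r = 4) = (4/10)(6/9) = 4/15; P(data | r = 8) = (8/10)(2/9) = 8/45.
Multiplying each by its prior: 1/4 · 1/10 = 1/40, 1/4 · 8/45 = 2/45, 1/4 · 4/15 = 1/15, 1/4 · 8/45 = 2/45; these sum to 13/72.
Hence P(r = 2 | data) = (2/45) / (13/72) = 16/65.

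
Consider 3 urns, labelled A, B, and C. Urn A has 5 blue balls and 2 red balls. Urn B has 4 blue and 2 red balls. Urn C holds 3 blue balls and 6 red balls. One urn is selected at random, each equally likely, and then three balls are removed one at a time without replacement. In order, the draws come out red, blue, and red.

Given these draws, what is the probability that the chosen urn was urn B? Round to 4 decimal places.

The likelihood of the observed sequence under each hypothesis: P(data | urn A) = (2/7)(5/6)(1/5) = 1/21; P(data | urn B) = (2/6)(4/5)(1/4) = 1/15; P(data | urn C) = (6/9)(3/8)(5/7) = 5/28.
The prior-weighted likelihoods are 1/3 · 1/21 = 1/63, 1/3 · 1/15 = 1/45, 1/3 · 5/28 = 5/84; summing to 41/420.
So P(urn B | data) = (1/45) / (41/420) = 28/123.

0.2276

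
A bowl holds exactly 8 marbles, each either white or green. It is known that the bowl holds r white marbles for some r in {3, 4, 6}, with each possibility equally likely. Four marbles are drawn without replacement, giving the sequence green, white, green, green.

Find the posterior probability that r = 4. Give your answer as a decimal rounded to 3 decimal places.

For each hypothesis, P(data | H) works out to: P(data | r = 3) = (5/8)(3/7)(4/6)(3/5) = 3/28; P(data | r = 4) = (4/8)(4/7)(3/6)(2/5) = 2/35; P(data | r = 6) = (2/8)(6/7)(1/6)(0/5) = 0.
Multiplying each by its prior: 1/3 · 3/28 = 1/28, 1/3 · 2/35 = 2/105, 1/3 · 0 = 0; with total 23/420.
By Bayes' rule, P(r = 4 | data) = (2/105) / (23/420) = 8/23.

0.348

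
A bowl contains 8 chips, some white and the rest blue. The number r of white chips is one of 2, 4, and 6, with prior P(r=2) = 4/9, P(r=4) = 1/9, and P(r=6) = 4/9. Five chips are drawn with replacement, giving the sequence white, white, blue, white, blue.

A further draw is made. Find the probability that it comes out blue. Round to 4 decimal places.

Under each hypothesis, the probability of the observed sequence is: P(data | r = 2) = (2/8)(2/8)(6/8)(2/8)(6/8) = 0.0087891; P(data | r = 4) = (4/8)(4/8)(4/8)(4/8)(4/8) = 0.03125; P(data | r = 6) = (6/8)(6/8)(2/8)(6/8)(2/8) = 0.026367.
The prior-weighted likelihoods are 4/9 · 0.0087891 = 0.0039062, 1/9 · 0.03125 = 0.0034722, 4/9 · 0.026367 = 0.011719; these sum to 0.019097.
Dividing through by the total gives posterior P(r = 2 | data) = 0.20455, P(r = 4 | data) = 0.18182, P(r = 6 | data) = 0.61364.
The predictive probability is P(blue next | data) = (3/4)(0.20455) + (1/2)(0.18182) + (1/4)(0.61364) = 0.39773.

0.3977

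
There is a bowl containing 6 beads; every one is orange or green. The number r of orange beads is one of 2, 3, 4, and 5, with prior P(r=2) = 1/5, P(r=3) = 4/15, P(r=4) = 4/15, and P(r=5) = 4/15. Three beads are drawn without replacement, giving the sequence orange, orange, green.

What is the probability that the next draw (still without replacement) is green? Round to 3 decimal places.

0.382

The likelihood of the observed sequence under each hypothesis: P(data | r = 2) = (2/6)(1/5)(4/4) = 1/15; P(data | r = 3) = (3/6)(2/5)(3/4) = 3/20; P(data | r = 4) = (4/6)(3/5)(2/4) = 1/5; P(data | r = 5) = (5/6)(4/5)(1/4) = 1/6.
Multiplying each by its prior: 1/5 · 1/15 = 1/75, 4/15 · 3/20 = 1/25, 4/15 · 1/5 = 4/75, 4/15 · 1/6 = 2/45; these sum to 34/225.
The posterior is then P(r = 2 | data) = 3/34, P(r = 3 | data) = 9/34, P(r = 4 | data) = 6/17, P(r = 5 | data) = 5/17.
Averaging over the posterior, P(green next | data) = (1)(3/34) + (2/3)(9/34) + (1/3)(6/17) + (0)(5/17) = 13/34.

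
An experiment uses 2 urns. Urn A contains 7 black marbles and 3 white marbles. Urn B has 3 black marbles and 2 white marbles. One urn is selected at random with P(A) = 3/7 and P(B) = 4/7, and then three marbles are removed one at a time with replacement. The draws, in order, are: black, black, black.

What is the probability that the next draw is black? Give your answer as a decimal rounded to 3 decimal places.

0.654

Compute the likelihood of the observed sequence for each case: P(data | urn A) = (7/10)(7/10)(7/10) = 0.343; P(data | urn B) = (3/5)(3/5)(3/5) = 0.216.
The prior-weighted likelihoods are 3/7 · 0.343 = 0.147, 4/7 · 0.216 = 0.12343; with total 0.27043.
The posterior is then P(urn A | data) = 0.54358, P(urn B | data) = 0.45642.
So P(black next | data) = Σ P(black next | H) P(H | data) = (7/10)(0.54358) + (3/5)(0.45642) = 0.65436.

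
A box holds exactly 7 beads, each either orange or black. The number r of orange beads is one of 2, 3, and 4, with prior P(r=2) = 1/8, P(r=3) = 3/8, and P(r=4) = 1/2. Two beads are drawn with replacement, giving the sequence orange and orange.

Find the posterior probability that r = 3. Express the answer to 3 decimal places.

For each hypothesis, P(data | H) works out to: P(data | r = 2) = (2/7)(2/7) = 4/49; P(data | r = 3) = (3/7)(3/7) = 9/49; P(data | r = 4) = (4/7)(4/7) = 16/49.
Weighting by the prior gives 1/8 · 4/49 = 1/98, 3/8 · 9/49 = 27/392, 1/2 · 16/49 = 8/49; summing to 95/392.
So P(r = 3 | data) = (27/392) / (95/392) = 27/95.

0.284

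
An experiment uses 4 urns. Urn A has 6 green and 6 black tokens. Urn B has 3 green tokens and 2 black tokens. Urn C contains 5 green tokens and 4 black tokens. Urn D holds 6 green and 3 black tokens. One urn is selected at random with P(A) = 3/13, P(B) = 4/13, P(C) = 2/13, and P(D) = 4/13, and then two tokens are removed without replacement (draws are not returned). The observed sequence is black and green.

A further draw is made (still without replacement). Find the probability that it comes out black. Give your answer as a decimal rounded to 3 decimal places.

For each hypothesis, P(data | H) works out to: P(data | urn A) = (6/12)(6/11) = 0.27273; P(data | urn B) = (2/5)(3/4) = 0.3; P(data | urn C) = (4/9)(5/8) = 0.27778; P(data | urn D) = (3/9)(6/8) = 0.25.
Weighting by the prior gives 3/13 · 0.27273 = 0.062937, 4/13 · 0.3 = 0.092308, 2/13 · 0.27778 = 0.042735, 4/13 · 0.25 = 0.076923; summing to 0.2749.
Normalising, the posterior is P(urn A | data) = 0.22894, P(urn B | data) = 0.33578, P(urn C | data) = 0.15546, P(urn D | data) = 0.27982.
Averaging over the posterior, P(black next | data) = (1/2)(0.22894) + (1/3)(0.33578) + (3/7)(0.15546) + (2/7)(0.27982) = 0.37297.

0.373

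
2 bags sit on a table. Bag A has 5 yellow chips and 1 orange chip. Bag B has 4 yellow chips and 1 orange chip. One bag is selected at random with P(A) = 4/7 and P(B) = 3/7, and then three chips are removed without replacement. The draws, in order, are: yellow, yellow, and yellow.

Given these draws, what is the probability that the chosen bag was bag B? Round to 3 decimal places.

0.375

Compute the likelihood of the observed sequence for each case: P(data | bag A) = (5/6)(4/5)(3/4) = 1/2; P(data | bag B) = (4/5)(3/4)(2/3) = 2/5.
Weighting by the prior gives 4/7 · 1/2 = 2/7, 3/7 · 2/5 = 6/35; summing to 16/35.
Therefore the posterior P(bag B | data) = (6/35) / (16/35) = 3/8.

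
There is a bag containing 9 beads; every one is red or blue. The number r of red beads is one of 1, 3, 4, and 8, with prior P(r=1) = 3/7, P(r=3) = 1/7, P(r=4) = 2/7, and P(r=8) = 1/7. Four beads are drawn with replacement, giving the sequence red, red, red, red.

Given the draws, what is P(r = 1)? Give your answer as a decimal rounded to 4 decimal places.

Compute the likelihood of the observed sequence for each case: P(data | r = 1) = (1/9)(1/9)(1/9)(1/9) = 0.00015242; P(data | r = 3) = (3/9)(3/9)(3/9)(3/9) = 0.012346; P(data | r = 4) = (4/9)(4/9)(4/9)(4/9) = 0.039018; P(data | r = 8) = (8/9)(8/9)(8/9)(8/9) = 0.6243.
The prior-weighted likelihoods are 3/7 · 0.00015242 = 6.5321e-05, 1/7 · 0.012346 = 0.0017637, 2/7 · 0.039018 = 0.011148, 1/7 · 0.6243 = 0.089185; summing to 0.10216.
By Bayes' rule, P(r = 1 | data) = (6.5321e-05) / (0.10216) = 0.00063939.

0.0006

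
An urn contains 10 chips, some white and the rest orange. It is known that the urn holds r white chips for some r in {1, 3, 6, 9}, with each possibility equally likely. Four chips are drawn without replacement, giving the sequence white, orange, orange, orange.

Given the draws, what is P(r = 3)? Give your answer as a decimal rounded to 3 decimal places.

0.493

The likelihood of the observed sequence under each hypothesis: P(data | r = 1) = (1/10)(9/9)(8/8)(7/7) = 0.1; P(data | r = 3) = (3/10)(7/9)(6/8)(5/7) = 0.125; P(data | r = 6) = (6/10)(4/9)(3/8)(2/7) = 0.028571; P(data | r = 9) = (9/10)(1/9)(0/8) = 0.
Weighting by the prior gives 1/4 · 0.1 = 0.025, 1/4 · 0.125 = 0.03125, 1/4 · 0.028571 = 0.0071429, 1/4 · 0 = 0; with total 0.063393.
Therefore the posterior P(r = 3 | data) = (0.03125) / (0.063393) = 0.49296.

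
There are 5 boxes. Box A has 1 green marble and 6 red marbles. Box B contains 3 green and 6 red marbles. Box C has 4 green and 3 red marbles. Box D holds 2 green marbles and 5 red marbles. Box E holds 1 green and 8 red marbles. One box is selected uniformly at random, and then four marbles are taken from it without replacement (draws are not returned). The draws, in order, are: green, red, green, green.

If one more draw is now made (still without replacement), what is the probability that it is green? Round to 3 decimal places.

Compute the likelihood of the observed sequence for each case: P(data | box A) = (1/7)(6/6)(0/5) = 0; P(data | box B) = (3/9)(6/8)(2/7)(1/6) = 0.011905; P(data | box C) = (4/7)(3/6)(3/5)(2/4) = 0.085714; P(data | box D) = (2/7)(5/6)(1/5)(0/4) = 0; P(data | box E) = (1/9)(8/8)(0/7) = 0.
Multiplying each by its prior: 1/5 · 0 = 0, 1/5 · 0.011905 = 0.002381, 1/5 · 0.085714 = 0.017143, 1/5 · 0 = 0, 1/5 · 0 = 0; with total 0.019524.
The posterior is then P(box A | data) = 0, P(box B | data) = 0.12195, P(box C | data) = 0.87805, P(box D | data) = 0, P(box E | data) = 0.
So P(green next | data) = Σ P(green next | H) P(H | data) = (0)(0.12195) + (1/3)(0.87805) = 0.29268.

0.293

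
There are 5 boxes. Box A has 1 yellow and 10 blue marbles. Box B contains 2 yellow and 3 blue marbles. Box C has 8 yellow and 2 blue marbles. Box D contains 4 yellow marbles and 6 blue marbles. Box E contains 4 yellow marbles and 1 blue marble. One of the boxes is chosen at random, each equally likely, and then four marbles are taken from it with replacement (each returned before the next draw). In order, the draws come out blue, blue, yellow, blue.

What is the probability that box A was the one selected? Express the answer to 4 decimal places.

Under each hypothesis, the probability of the observed sequence is: P(data | box A) = (10/11)(10/11)(1/11)(10/11) = 0.068301; P(data | box B) = (3/5)(3/5)(2/5)(3/5) = 0.0864; P(data | box C) = (2/10)(2/10)(8/10)(2/10) = 0.0064; P(data | box D) = (6/10)(6/10)(4/10)(6/10) = 0.0864; P(data | box E) = (1/5)(1/5)(4/5)(1/5) = 0.0064.
Weighting by the prior gives 1/5 · 0.068301 = 0.01366, 1/5 · 0.0864 = 0.01728, 1/5 · 0.0064 = 0.00128, 1/5 · 0.0864 = 0.01728, 1/5 · 0.0064 = 0.00128; these sum to 0.05078.
Hence P(box A | data) = (0.01366) / (0.05078) = 0.26901.

0.2690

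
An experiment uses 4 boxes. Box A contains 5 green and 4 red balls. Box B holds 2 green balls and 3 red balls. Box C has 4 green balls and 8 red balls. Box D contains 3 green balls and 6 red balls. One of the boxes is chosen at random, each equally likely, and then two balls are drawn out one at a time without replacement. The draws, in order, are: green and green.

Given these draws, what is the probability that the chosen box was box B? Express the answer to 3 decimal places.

Compute the likelihood of the observed sequence for each case: P(data | box A) = (5/9)(4/8) = 0.27778; P(data | box B) = (2/5)(1/4) = 0.1; P(data | box C) = (4/12)(3/11) = 0.090909; P(data | box D) = (3/9)(2/8) = 0.083333.
Weighting by the prior gives 1/4 · 0.27778 = 0.069444, 1/4 · 0.1 = 0.025, 1/4 · 0.090909 = 0.022727, 1/4 · 0.083333 = 0.020833; with total 0.13801.
So P(box B | data) = (0.025) / (0.13801) = 0.18115.

0.181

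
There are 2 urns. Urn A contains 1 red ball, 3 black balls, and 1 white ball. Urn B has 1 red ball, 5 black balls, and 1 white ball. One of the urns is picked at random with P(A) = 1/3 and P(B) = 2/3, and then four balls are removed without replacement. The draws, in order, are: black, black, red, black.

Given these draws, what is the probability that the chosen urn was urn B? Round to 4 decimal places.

0.7407

Under each hypothesis, the probability of the observed sequence is: P(data | urn A) = (3/5)(2/4)(1/3)(1/2) = 1/20; P(data | urn B) = (5/7)(4/6)(1/5)(3/4) = 1/14.
The prior-weighted likelihoods are 1/3 · 1/20 = 1/60, 2/3 · 1/14 = 1/21; with total 9/140.
Therefore the posterior P(urn B | data) = (1/21) / (9/140) = 20/27.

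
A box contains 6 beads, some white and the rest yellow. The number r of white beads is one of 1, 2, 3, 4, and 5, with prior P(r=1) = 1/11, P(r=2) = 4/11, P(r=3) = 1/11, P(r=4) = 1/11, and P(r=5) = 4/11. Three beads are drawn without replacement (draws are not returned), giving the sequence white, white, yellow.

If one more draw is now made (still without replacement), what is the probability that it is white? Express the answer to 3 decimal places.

For each hypothesis, P(data | H) works out to: P(data | r = 1) = (1/6)(0/5) = 0; P(data | r = 2) = (2/6)(1/5)(4/4) = 1/15; P(data | r = 3) = (3/6)(2/5)(3/4) = 3/20; P(data | r = 4) = (4/6)(3/5)(2/4) = 1/5; P(data | r = 5) = (5/6)(4/5)(1/4) = 1/6.
The prior-weighted likelihoods are 1/11 · 0 = 0, 4/11 · 1/15 = 4/165, 1/11 · 3/20 = 3/220, 1/11 · 1/5 = 1/55, 4/11 · 1/6 = 2/33; with total 7/60.
The posterior is then P(r = 1 | data) = 0, P(r = 2 | data) = 16/77, P(r = 3 | data) = 9/77, P(r = 4 | data) = 12/77, P(r = 5 | data) = 40/77.
Averaging over the posterior, P(white next | data) = (0)(16/77) + (1/3)(9/77) + (2/3)(12/77) + (1)(40/77) = 51/77.

0.662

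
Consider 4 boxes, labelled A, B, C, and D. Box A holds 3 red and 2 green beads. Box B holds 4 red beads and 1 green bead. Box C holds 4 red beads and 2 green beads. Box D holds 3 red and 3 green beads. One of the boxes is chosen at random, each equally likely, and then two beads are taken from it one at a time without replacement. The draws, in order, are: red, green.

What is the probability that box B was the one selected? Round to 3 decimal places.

0.188

The likelihood of the observed sequence under each hypothesis: P(data | box A) = (3/5)(2/4) = 3/10; P(data | box B) = (4/5)(1/4) = 1/5; P(data | box C) = (4/6)(2/5) = 4/15; P(data | box D) = (3/6)(3/5) = 3/10.
Multiplying each by its prior: 1/4 · 3/10 = 3/40, 1/4 · 1/5 = 1/20, 1/4 · 4/15 = 1/15, 1/4 · 3/10 = 3/40; summing to 4/15.
By Bayes' rule, P(box B | data) = (1/20) / (4/15) = 3/16.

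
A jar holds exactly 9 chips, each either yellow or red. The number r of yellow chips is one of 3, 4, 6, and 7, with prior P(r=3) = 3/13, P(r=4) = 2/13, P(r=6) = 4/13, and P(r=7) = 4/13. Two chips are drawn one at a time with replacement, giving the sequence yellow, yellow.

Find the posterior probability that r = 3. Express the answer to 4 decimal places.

0.0677

Compute the likelihood of the observed sequence for each case: P(data | r = 3) = (3/9)(3/9) = 0.11111; P(data | r = 4) = (4/9)(4/9) = 0.19753; P(data | r = 6) = (6/9)(6/9) = 0.44444; P(data | r = 7) = (7/9)(7/9) = 0.60494.
Multiplying each by its prior: 3/13 · 0.11111 = 0.025641, 2/13 · 0.19753 = 0.030389, 4/13 · 0.44444 = 0.13675, 4/13 · 0.60494 = 0.18613; with total 0.37892.
Hence P(r = 3 | data) = (0.025641) / (0.37892) = 0.067669.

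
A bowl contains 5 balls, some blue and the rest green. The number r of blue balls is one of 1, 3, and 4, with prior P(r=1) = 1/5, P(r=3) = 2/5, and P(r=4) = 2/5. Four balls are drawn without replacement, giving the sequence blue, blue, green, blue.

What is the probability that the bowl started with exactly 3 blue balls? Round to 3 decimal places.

For each hypothesis, P(data | H) works out to: P(data | r = 1) = (1/5)(0/4) = 0; P(data | r = 3) = (3/5)(2/4)(2/3)(1/2) = 1/10; P(data | r = 4) = (4/5)(3/4)(1/3)(2/2) = 1/5.
Weighting by the prior gives 1/5 · 0 = 0, 2/5 · 1/10 = 1/25, 2/5 · 1/5 = 2/25; these sum to 3/25.
Hence P(r = 3 | data) = (1/25) / (3/25) = 1/3.

0.333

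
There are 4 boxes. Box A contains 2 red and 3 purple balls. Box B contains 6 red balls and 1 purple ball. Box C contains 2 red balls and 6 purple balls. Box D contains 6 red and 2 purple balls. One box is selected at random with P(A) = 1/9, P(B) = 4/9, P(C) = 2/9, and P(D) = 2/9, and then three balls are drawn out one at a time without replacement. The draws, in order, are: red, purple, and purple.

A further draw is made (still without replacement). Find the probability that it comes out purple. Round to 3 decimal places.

The likelihood of the observed sequence under each hypothesis: P(data | box A) = (2/5)(3/4)(2/3) = 1/5; P(data | box B) = (6/7)(1/6)(0/5) = 0; P(data | box C) = (2/8)(6/7)(5/6) = 5/28; P(data | box D) = (6/8)(2/7)(1/6) = 1/28.
Multiplying each by its prior: 1/9 · 1/5 = 1/45, 4/9 · 0 = 0, 2/9 · 5/28 = 5/126, 2/9 · 1/28 = 1/126; summing to 22/315.
Dividing through by the total gives posterior P(box A | data) = 7/22, P(box B | data) = 0, P(box C | data) = 25/44, P(box D | data) = 5/44.
So P(purple next | data) = Σ P(purple next | H) P(H | data) = (1/2)(7/22) + (4/5)(25/44) + (0)(5/44) = 27/44.

0.614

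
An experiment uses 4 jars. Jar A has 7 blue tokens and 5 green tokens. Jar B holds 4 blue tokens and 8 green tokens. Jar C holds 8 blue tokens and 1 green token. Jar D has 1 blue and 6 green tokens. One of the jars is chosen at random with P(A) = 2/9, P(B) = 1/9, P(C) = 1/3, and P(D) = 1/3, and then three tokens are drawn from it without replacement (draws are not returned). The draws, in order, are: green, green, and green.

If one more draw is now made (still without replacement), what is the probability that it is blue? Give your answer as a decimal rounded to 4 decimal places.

0.2973

Compute the likelihood of the observed sequence for each case: P(data | jar A) = (5/12)(4/11)(3/10) = 0.045455; P(data | jar B) = (8/12)(7/11)(6/10) = 0.25455; P(data | jar C) = (1/9)(0/8) = 0; P(data | jar D) = (6/7)(5/6)(4/5) = 0.57143.
Multiplying each by its prior: 2/9 · 0.045455 = 0.010101, 1/9 · 0.25455 = 0.028283, 1/3 · 0 = 0, 1/3 · 0.57143 = 0.19048; these sum to 0.22886.
Normalising, the posterior is P(jar A | data) = 0.044136, P(jar B | data) = 0.12358, P(jar C | data) = 0, P(jar D | data) = 0.83228.
The predictive probability is P(blue next | data) = (7/9)(0.044136) + (4/9)(0.12358) + (1/4)(0.83228) = 0.29732.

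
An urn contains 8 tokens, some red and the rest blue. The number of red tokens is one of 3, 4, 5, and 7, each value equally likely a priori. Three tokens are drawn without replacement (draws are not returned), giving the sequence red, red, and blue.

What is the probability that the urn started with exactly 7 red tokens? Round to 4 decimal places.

0.2333

The likelihood of the observed sequence under each hypothesis: P(data | r = 3) = (3/8)(2/7)(5/6) = 5/56; P(data | r = 4) = (4/8)(3/7)(4/6) = 1/7; P(data | r = 5) = (5/8)(4/7)(3/6) = 5/28; P(data | r = 7) = (7/8)(6/7)(1/6) = 1/8.
Weighting by the prior gives 1/4 · 5/56 = 5/224, 1/4 · 1/7 = 1/28, 1/4 · 5/28 = 5/112, 1/4 · 1/8 = 1/32; these sum to 15/112.
So P(r = 7 | data) = (1/32) / (15/112) = 7/30.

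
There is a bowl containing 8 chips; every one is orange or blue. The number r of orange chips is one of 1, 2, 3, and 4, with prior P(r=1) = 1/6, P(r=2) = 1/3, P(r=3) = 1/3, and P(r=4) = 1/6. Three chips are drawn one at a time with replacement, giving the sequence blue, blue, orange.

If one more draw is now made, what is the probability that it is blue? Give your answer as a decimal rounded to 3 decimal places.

0.680

Compute the likelihood of the observed sequence for each case: P(data | r = 1) = (7/8)(7/8)(1/8) = 0.095703; P(data | r = 2) = (6/8)(6/8)(2/8) = 0.14062; P(data | r = 3) = (5/8)(5/8)(3/8) = 0.14648; P(data | r = 4) = (4/8)(4/8)(4/8) = 0.125.
Multiplying each by its prior: 1/6 · 0.095703 = 0.015951, 1/3 · 0.14062 = 0.046875, 1/3 · 0.14648 = 0.048828, 1/6 · 0.125 = 0.020833; with total 0.13249.
The posterior is then P(r = 1 | data) = 0.12039, P(r = 2 | data) = 0.35381, P(r = 3 | data) = 0.36855, P(r = 4 | data) = 0.15725.
So P(blue next | data) = Σ P(blue next | H) P(H | data) = (7/8)(0.12039) + (3/4)(0.35381) + (5/8)(0.36855) + (1/2)(0.15725) = 0.67967.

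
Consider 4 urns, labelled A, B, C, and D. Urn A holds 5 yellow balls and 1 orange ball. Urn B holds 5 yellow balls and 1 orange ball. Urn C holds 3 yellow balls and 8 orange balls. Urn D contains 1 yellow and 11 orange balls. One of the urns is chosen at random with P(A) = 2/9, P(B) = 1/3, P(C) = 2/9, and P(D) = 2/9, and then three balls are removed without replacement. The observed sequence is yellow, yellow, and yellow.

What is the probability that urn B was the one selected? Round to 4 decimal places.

0.5971

Compute the likelihood of the observed sequence for each case: P(data | urn A) = (5/6)(4/5)(3/4) = 0.5; P(data | urn B) = (5/6)(4/5)(3/4) = 0.5; P(data | urn C) = (3/11)(2/10)(1/9) = 0.0060606; P(data | urn D) = (1/12)(0/11) = 0.
Multiplying each by its prior: 2/9 · 0.5 = 0.11111, 1/3 · 0.5 = 0.16667, 2/9 · 0.0060606 = 0.0013468, 2/9 · 0 = 0; these sum to 0.27912.
By Bayes' rule, P(urn B | data) = (0.16667) / (0.27912) = 0.5971.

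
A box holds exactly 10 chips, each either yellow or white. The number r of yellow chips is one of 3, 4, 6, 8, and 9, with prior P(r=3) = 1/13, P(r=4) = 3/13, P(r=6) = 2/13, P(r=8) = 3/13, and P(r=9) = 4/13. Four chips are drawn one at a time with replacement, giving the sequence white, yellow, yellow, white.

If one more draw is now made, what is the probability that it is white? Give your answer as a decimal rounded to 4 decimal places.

0.4515

Under each hypothesis, the probability of the observed sequence is: P(data | r = 3) = (7/10)(3/10)(3/10)(7/10) = 0.0441; P(data | r = 4) = (6/10)(4/10)(4/10)(6/10) = 0.0576; P(data | r = 6) = (4/10)(6/10)(6/10)(4/10) = 0.0576; P(data | r = 8) = (2/10)(8/10)(8/10)(2/10) = 0.0256; P(data | r = 9) = (1/10)(9/10)(9/10)(1/10) = 0.0081.
Weighting by the prior gives 1/13 · 0.0441 = 0.0033923, 3/13 · 0.0576 = 0.013292, 2/13 · 0.0576 = 0.0088615, 3/13 · 0.0256 = 0.0059077, 4/13 · 0.0081 = 0.0024923; with total 0.033946.
The posterior is then P(r = 3 | data) = 0.099932, P(r = 4 | data) = 0.39157, P(r = 6 | data) = 0.26105, P(r = 8 | data) = 0.17403, P(r = 9 | data) = 0.073419.
The predictive probability is P(white next | data) = (7/10)(0.099932) + (3/5)(0.39157) + (2/5)(0.26105) + (1/5)(0.17403) + (1/10)(0.073419) = 0.45146.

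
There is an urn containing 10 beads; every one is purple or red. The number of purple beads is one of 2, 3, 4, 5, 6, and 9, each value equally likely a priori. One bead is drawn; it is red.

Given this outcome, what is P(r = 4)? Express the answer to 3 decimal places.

0.194

For each hypothesis, P(data | H) works out to: P(data | r = 2) = (8/10) = 4/5; P(data | r = 3) = (7/10) = 7/10; P(data | r = 4) = (6/10) = 3/5; P(data | r = 5) = (5/10) = 1/2; P(data | r = 6) = (4/10) = 2/5; P(data | r = 9) = (1/10) = 1/10.
Multiplying each by its prior: 1/6 · 4/5 = 2/15, 1/6 · 7/10 = 7/60, 1/6 · 3/5 = 1/10, 1/6 · 1/2 = 1/12, 1/6 · 2/5 = 1/15, 1/6 · 1/10 = 1/60; with total 31/60.
By Bayes' rule, P(r = 4 | data) = (1/10) / (31/60) = 6/31.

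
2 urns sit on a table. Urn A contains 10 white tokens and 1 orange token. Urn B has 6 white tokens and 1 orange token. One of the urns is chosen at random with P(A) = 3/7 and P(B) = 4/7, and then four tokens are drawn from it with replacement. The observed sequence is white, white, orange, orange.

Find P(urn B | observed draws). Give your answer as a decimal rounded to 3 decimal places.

0.745

Under each hypothesis, the probability of the observed sequence is: P(data | urn A) = (10/11)(10/11)(1/11)(1/11) = 0.0068301; P(data | urn B) = (6/7)(6/7)(1/7)(1/7) = 0.014994.
Weighting by the prior gives 3/7 · 0.0068301 = 0.0029272, 4/7 · 0.014994 = 0.0085679; summing to 0.011495.
Hence P(urn B | data) = (0.0085679) / (0.011495) = 0.74535.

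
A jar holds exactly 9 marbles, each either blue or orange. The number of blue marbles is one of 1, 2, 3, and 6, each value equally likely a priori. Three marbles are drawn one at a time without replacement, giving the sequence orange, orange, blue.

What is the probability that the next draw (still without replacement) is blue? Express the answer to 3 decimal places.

0.278

For each hypothesis, P(data | H) works out to: P(data | r = 1) = (8/9)(7/8)(1/7) = 1/9; P(data | r = 2) = (7/9)(6/8)(2/7) = 1/6; P(data | r = 3) = (6/9)(5/8)(3/7) = 5/28; P(data | r = 6) = (3/9)(2/8)(6/7) = 1/14.
Weighting by the prior gives 1/4 · 1/9 = 1/36, 1/4 · 1/6 = 1/24, 1/4 · 5/28 = 5/112, 1/4 · 1/14 = 1/56; with total 19/144.
Dividing through by the total gives posterior P(r = 1 | data) = 4/19, P(r = 2 | data) = 6/19, P(r = 3 | data) = 45/133, P(r = 6 | data) = 18/133.
So P(blue next | data) = Σ P(blue next | H) P(H | data) = (0)(4/19) + (1/6)(6/19) + (1/3)(45/133) + (5/6)(18/133) = 37/133.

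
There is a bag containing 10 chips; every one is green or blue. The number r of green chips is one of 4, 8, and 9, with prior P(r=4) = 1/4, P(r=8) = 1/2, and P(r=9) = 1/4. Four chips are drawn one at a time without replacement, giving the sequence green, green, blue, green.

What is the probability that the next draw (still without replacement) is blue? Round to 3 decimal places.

0.173

The likelihood of the observed sequence under each hypothesis: P(data | r = 4) = (4/10)(3/9)(6/8)(2/7) = 1/35; P(data | r = 8) = (8/10)(7/9)(2/8)(6/7) = 2/15; P(data | r = 9) = (9/10)(8/9)(1/8)(7/7) = 1/10.
Multiplying each by its prior: 1/4 · 1/35 = 1/140, 1/2 · 2/15 = 1/15, 1/4 · 1/10 = 1/40; with total 83/840.
The posterior is then P(r = 4 | data) = 6/83, P(r = 8 | data) = 56/83, P(r = 9 | data) = 21/83.
Averaging over the posterior, P(blue next | data) = (5/6)(6/83) + (1/6)(56/83) + (0)(21/83) = 43/249.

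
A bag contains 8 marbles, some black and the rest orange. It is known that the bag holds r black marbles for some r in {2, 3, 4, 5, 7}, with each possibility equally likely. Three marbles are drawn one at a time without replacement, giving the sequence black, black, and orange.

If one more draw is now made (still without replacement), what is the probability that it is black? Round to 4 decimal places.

For each hypothesis, P(data | H) works out to: P(data | r = 2) = (2/8)(1/7)(6/6) = 1/28; P(data | r = 3) = (3/8)(2/7)(5/6) = 5/56; P(data | r = 4) = (4/8)(3/7)(4/6) = 1/7; P(data | r = 5) = (5/8)(4/7)(3/6) = 5/28; P(data | r = 7) = (7/8)(6/7)(1/6) = 1/8.
Weighting by the prior gives 1/5 · 1/28 = 1/140, 1/5 · 5/56 = 1/56, 1/5 · 1/7 = 1/35, 1/5 · 5/28 = 1/28, 1/5 · 1/8 = 1/40; summing to 4/35.
The posterior is then P(r = 2 | data) = 1/16, P(r = 3 | data) = 5/32, P(r = 4 | data) = 1/4, P(r = 5 | data) = 5/16, P(r = 7 | data) = 7/32.
So P(black next | data) = Σ P(black next | H) P(H | data) = (0)(1/16) + (1/5)(5/32) + (2/5)(1/4) + (3/5)(5/16) + (1)(7/32) = 43/80.

0.5375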